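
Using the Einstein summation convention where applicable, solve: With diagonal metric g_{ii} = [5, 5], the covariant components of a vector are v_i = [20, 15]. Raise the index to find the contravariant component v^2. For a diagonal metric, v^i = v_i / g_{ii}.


To raise an index with a diagonal metric: v^i = v_i / g_{ii}.
For index 2: v_2 = 15, g_{22} = 5
v^2 = 15 / 5 = 3

3


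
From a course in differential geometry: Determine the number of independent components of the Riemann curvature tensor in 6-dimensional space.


The Riemann tensor in d dimensions has d^2(d^2 - 1)/12 independent components.
d = 6, so d^2 = 36
d^2 - 1 = 35
d^2(d^2 - 1) = 36 * 35 = 1260
Divide by 12: 1260 / 12 = 105

105


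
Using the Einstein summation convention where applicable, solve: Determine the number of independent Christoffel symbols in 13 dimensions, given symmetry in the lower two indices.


Christoffel symbols Gamma^k_{ij} are symmetric in i,j, so there are d * d(d+1)/2 independent symbols.
d = 13
d(d+1)/2 = 13 * 14 / 2 = 91
Total = 13 * 91 = 1183

1183


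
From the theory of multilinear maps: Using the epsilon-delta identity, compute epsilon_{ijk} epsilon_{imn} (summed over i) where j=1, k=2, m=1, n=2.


Using the identity: epsilon_{ijk} epsilon_{imn} = delta_{jm} delta_{kn} - delta_{jn} delta_{km}.
delta_{11} = 1
delta_{22} = 1
delta_{12} = 0
delta_{21} = 0
Result = 1 * 1 - 0 * 0 = 1 - 0 = 1

1


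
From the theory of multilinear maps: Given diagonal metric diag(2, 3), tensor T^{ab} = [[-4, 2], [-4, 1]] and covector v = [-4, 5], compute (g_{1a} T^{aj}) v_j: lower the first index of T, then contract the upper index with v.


Step 1: lower the first index. For a diagonal metric, g_{ia} T^{aj} = g_{ii} T^{ij} (no sum on i).
g_{11} = 2
S_1{}^1 = 2 * T^{11} = 2 * -4 = -8
S_1{}^2 = 2 * T^{12} = 2 * 2 = 4
Step 2: contract S_1{}^j with v_j.
S_1{}^1 * v_1 = -8 * -4 = 32
S_1{}^2 * v_2 = 4 * 5 = 20
Result = 32 + 20 = 52

52


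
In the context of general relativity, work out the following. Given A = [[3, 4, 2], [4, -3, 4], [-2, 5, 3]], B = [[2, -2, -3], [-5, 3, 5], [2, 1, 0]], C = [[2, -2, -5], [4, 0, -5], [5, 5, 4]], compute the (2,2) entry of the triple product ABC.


(ABC)_{22} = sum_m (AB)_{2m} C_{m2}. First compute row 2 of AB.
(AB)_{21} = 4*2 + -3*-5 + 4*2 = 31
(AB)_{22} = 4*-2 + -3*3 + 4*1 = -13
(AB)_{23} = 4*-3 + -3*5 + 4*0 = -27
Now contract with column 2 of C:
(AB)_{21} * C_{12} = 31 * -2 = -62
(AB)_{22} * C_{22} = -13 * 0 = 0
(AB)_{23} * C_{32} = -27 * 5 = -135
(ABC)_{22} = -62 + 0 + -135 = -197

-197


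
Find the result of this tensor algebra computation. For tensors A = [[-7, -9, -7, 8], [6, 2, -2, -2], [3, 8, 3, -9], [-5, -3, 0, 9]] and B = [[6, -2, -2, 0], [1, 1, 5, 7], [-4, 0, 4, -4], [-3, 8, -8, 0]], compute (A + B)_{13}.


Tensor addition is component-wise: (A + B)_{ij} = A_{ij} + B_{ij}.
A_{13} = -7
B_{13} = -2
(A + B)_{13} = -7 + -2 = -9

-9


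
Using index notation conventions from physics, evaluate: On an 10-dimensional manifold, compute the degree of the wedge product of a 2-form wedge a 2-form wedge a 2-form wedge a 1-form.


The degree of a wedge product is the sum of the degrees of the individual forms.
Degrees: 2, 2, 2, 1
Total degree = 2 + 2 + 2 + 1 = 7

7


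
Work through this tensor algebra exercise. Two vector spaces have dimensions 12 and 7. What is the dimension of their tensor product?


The dimension of a tensor product is the product of dimensions.
dim(V) = 12, dim(W) = 7
dim(V (x) W) = 12 * 7 = 84

84


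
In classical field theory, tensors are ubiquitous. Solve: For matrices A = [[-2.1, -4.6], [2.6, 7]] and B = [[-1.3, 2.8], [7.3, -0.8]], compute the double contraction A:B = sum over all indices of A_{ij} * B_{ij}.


A:B = sum over all i,j of A_{ij} * B_{ij}.
Row 1: -2.1*-1.3=2.73, -4.6*2.8=-12.88 => row sum = -10.15
Row 2: 2.6*7.3=18.98, 7*-0.8=-5.6 => row sum = 13.38
Total = -10.15 + 13.38 = 3.23

3.23


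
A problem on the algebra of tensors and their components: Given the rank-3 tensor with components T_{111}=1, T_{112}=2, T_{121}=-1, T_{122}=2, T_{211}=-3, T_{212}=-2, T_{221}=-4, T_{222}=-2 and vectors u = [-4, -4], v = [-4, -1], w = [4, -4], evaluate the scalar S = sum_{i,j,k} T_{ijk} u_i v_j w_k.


S = sum over i,j,k of T_{ijk} u_i v_j w_k. Expanding all 8 terms:
T_{111}*u_1*v_1*w_1 = 1*-4*-4*4 = 64  (running total: 64)
T_{112}*u_1*v_1*w_2 = 2*-4*-4*-4 = -128  (running total: -64)
T_{121}*u_1*v_2*w_1 = -1*-4*-1*4 = -16  (running total: -80)
T_{122}*u_1*v_2*w_2 = 2*-4*-1*-4 = -32  (running total: -112)
T_{211}*u_2*v_1*w_1 = -3*-4*-4*4 = -192  (running total: -304)
T_{212}*u_2*v_1*w_2 = -2*-4*-4*-4 = 128  (running total: -176)
T_{221}*u_2*v_2*w_1 = -4*-4*-1*4 = -64  (running total: -240)
T_{222}*u_2*v_2*w_2 = -2*-4*-1*-4 = 32  (running total: -208)
S = -208

-208


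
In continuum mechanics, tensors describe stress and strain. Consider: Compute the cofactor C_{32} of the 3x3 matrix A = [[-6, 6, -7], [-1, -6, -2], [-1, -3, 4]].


To find cofactor C_{32}, delete row 3 and column 2.
The resulting 2x2 submatrix is: [[-6, -7], [-1, -2]]
Minor M_{32} = -6*-2 - -7*-1
  = 12 - 7 = 5
Sign = (-1)^(3+2) = (-1)^5 = -1
Cofactor C_{32} = -1 * 5 = -5

-5


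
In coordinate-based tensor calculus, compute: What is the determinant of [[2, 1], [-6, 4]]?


For a 2x2 matrix [[a, b], [c, d]], det = a*d - b*c.
a = 2, b = 1, c = -6, d = 4
a*d = 2 * 4 = 8
b*c = 1 * -6 = -6
det = 8 - -6 = 14

14


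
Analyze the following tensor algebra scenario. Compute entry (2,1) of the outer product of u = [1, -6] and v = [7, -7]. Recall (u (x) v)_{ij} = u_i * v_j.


The outer product entry T_{ij} = u_i * v_j.
We need i=2, j=1.
u_2 = -6, v_1 = 7
T_{2,1} = -6 * 7 = -42

-42


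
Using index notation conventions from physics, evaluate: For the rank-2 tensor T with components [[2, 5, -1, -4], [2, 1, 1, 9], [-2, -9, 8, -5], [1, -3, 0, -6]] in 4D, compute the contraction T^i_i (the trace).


The contraction (trace) of a rank-2 tensor is the sum of its diagonal elements.
Diagonal entries: A[1,1] = 2, A[2,2] = 1, A[3,3] = 8, A[4,4] = -6
Tr(A) = 2 + 1 + 8 + -6 = 5

5


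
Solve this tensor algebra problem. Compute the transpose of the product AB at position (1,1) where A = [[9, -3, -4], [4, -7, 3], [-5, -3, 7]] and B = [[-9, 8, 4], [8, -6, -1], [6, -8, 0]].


(AB)^T_{ij} = (AB)_{ji} = sum_k A_{jk} B_{ki}.
For i=1, j=1 we need (AB)_{11}:
A_{11} * B_{11} = 9 * -9 = -81
A_{12} * B_{21} = -3 * 8 = -24
A_{13} * B_{31} = -4 * 6 = -24
Sum = -81 + -24 + -24 = -129

-129


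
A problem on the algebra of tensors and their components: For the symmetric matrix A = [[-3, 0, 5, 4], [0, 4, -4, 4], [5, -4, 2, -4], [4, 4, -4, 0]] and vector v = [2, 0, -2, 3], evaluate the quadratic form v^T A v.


First compute Av:
(Av)_1 = -3*2 + 0*0 + 5*-2 + 4*3 = -4
(Av)_2 = 0*2 + 4*0 + -4*-2 + 4*3 = 20
(Av)_3 = 5*2 + -4*0 + 2*-2 + -4*3 = -6
(Av)_4 = 4*2 + 4*0 + -4*-2 + 0*3 = 16
Av = [-4, 20, -6, 16]
Then v^T (Av) = 2*-4 + 0*20 + -2*-6 + 3*16
= -8 + 0 + 12 + 48 = 52

52


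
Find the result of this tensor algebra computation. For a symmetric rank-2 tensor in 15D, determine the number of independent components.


A symmetric rank-2 tensor in d dimensions has d(d+1)/2 independent components.
d = 15
d(d+1)/2 = 15 * 16 / 2 = 240 / 2 = 120

120


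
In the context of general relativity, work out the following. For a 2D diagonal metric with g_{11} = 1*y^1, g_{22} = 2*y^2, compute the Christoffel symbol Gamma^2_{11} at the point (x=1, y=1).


For a diagonal metric, Gamma^k_{ij} = (1/2) g^{kk} (dg_{ik}/dx_j + dg_{jk}/dx_i - dg_{ij}/dx_k).
The metric is diagonal, so g_{ab} = 0 for a != b.
At the given point: g_{11} = 1, g_{22} = 2
g^{22} = 1/2
dg_{12}/dx_1 = 0 (off-diagonal)
dg_{12}/dx_1 = 0 (off-diagonal)
dg_{11}/dx_2 = dg_{11}/dx_2 = 1
Numerator = 0 + 0 - 1 = -1
Gamma^2_{11} = -1 / (2 * 2) = -1/4

-1/4


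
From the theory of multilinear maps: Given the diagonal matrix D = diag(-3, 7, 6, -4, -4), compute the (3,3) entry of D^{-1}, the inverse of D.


For a diagonal matrix, the inverse has entries (D^{-1})_{ii} = 1/d_{ii}.
The diagonal entries are: d_{11} = -3, d_{22} = 7, d_{33} = 6, d_{44} = -4, d_{55} = -4
We need (D^{-1})_{33} = 1/d_{33} = 1/6 = 1/6

1/6


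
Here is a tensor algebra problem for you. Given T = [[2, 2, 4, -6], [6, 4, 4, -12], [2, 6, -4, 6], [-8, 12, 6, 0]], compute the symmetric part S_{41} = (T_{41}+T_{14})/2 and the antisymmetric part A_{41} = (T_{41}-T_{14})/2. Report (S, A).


T_{41} = -8
T_{14} = -6
S_{41} = (-8 + -6)/2 = -14/2 = -7
A_{41} = (-8 - -6)/2 = -2/2 = -1
Check: S + A = -7 + -1 = -8 = T_{41}.

(-7, -1)


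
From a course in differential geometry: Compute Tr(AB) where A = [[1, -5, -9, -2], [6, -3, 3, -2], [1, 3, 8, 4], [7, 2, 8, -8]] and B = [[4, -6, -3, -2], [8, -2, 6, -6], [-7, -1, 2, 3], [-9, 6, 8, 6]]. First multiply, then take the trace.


Tr(AB) = sum_i (AB)_{ii} where (AB)_{ii} = sum_k A_{ik} B_{ki}.
(AB)_{11} = 1*4 + -5*8 + -9*-7 + -2*-9 = 45
(AB)_{22} = 6*-6 + -3*-2 + 3*-1 + -2*6 = -45
(AB)_{33} = 1*-3 + 3*6 + 8*2 + 4*8 = 63
(AB)_{44} = 7*-2 + 2*-6 + 8*3 + -8*6 = -50
Tr(AB) = 45 + -45 + 63 + -50 = 13

13


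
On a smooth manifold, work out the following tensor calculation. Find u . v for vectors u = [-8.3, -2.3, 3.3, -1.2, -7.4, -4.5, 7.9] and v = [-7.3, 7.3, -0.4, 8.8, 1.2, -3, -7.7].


The inner product u . v = sum of u_i * v_i.
Term-by-term: -8.3 * -7.3, -2.3 * 7.3, 3.3 * -0.4, -1.2 * 8.8, -7.4 * 1.2, -4.5 * -3, 7.9 * -7.7
Products: 60.59, -16.79, -1.32, -10.56, -8.88, 13.5, -60.83
Sum = 60.59 + -16.79 + -1.32 + -10.56 + -8.88 + 13.5 + -60.83 = -24.29

-24.29


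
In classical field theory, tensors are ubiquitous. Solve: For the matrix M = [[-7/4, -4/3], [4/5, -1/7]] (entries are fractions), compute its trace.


The trace is the sum of diagonal entries.
Diagonal: M[1,1] = -7/4, M[2,2] = -1/7
Tr(M) = -7/4 + -1/7
Computing step by step:
After adding M[1,1]: -7/4
After adding M[2,2]: -53/28
Tr(M) = -53/28

-53/28


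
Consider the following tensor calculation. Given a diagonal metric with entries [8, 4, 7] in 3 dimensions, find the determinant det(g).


For a diagonal metric, the determinant is the product of diagonal entries.
Diagonal entries: 8, 4, 7
det(g) = 8 * 4 * 7 = 224

224


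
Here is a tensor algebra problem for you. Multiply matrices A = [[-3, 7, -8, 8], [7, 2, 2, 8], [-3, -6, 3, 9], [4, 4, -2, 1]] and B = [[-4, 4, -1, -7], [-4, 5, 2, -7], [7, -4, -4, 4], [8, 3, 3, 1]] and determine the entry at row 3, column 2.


(AB)_{ij} = sum_k A_{ik} B_{kj}.
For i=3, j=2:
A_{31} * B_{12} = -3 * 4 = -12
A_{32} * B_{22} = -6 * 5 = -30
A_{33} * B_{32} = 3 * -4 = -12
A_{34} * B_{42} = 9 * 3 = 27
Sum = -12 + -30 + -12 + 27 = -27

-27


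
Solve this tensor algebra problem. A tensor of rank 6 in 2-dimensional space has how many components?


The number of components of a rank-r tensor in d dimensions is d^r.
Here d = 2 and r = 6.
2^6 = 64

64


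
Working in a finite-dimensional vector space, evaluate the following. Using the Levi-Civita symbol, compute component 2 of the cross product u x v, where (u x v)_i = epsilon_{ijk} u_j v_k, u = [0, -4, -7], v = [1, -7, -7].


(u x v)_2 = sum_{j,k} epsilon_{2jk} u_j v_k. Only permutations of (1,2,3) contribute; the two non-zero terms are:
eps_{213} u_1 v_3 = -1 * 0 * -7 = 0
eps_{231} u_3 v_1 = 1 * -7 * 1 = -7
(u x v)_2 = -7

-7


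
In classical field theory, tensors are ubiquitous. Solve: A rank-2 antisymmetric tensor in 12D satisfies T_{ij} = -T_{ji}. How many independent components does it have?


An antisymmetric rank-2 tensor satisfies A_{ij} = -A_{ji}, so diagonal entries are zero.
The independent components are the upper-triangular entries: C(n, 2) = n(n-1)/2.
n = 12
C(12, 2) = 12 * 11 / 2 = 132 / 2 = 66

66


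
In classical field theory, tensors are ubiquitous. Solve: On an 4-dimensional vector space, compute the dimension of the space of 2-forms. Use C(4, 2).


The dimension of the space of p-forms on an n-dimensional space is C(n, p).
n = 4, p = 2
C(4, 2) = 4! / (2! * 2!) = 6

6


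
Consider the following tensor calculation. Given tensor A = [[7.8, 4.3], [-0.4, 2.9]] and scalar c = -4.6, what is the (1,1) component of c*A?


Scalar multiplication: (cA)_{ij} = c * A_{ij}.
c = -4.6
A_{11} = 7.8
(cA)_{11} = -4.6 * 7.8 = -35.88

-35.88


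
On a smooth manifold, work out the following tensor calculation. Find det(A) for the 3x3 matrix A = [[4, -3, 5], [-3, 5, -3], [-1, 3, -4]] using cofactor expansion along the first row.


Expanding along the first row, det(A) = a11*M_11 - a12*M_12 + a13*M_13, where M_1j is the (1,j) minor.
Minor M_11 = 5*-4 - -3*3 = -11
Minor M_12 = -3*-4 - -3*-1 = 9
Minor M_13 = -3*3 - 5*-1 = -4
det = 4*(-11) - -3*(9) + 5*(-4)
    = -44 - -27 + -20
    = -37

-37


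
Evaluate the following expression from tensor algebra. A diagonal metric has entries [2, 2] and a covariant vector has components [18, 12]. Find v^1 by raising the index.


To raise an index with a diagonal metric: v^i = v_i / g_{ii}.
For index 1: v_1 = 18, g_{11} = 2
v^1 = 18 / 2 = 9

9


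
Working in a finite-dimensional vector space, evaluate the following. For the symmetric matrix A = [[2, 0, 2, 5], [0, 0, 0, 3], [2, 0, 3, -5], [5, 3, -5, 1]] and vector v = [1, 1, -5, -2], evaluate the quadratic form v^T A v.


First compute Av:
(Av)_1 = 2*1 + 0*1 + 2*-5 + 5*-2 = -18
(Av)_2 = 0*1 + 0*1 + 0*-5 + 3*-2 = -6
(Av)_3 = 2*1 + 0*1 + 3*-5 + -5*-2 = -3
(Av)_4 = 5*1 + 3*1 + -5*-5 + 1*-2 = 31
Av = [-18, -6, -3, 31]
Then v^T (Av) = 1*-18 + 1*-6 + -5*-3 + -2*31
= -18 + -6 + 15 + -62 = -71

-71


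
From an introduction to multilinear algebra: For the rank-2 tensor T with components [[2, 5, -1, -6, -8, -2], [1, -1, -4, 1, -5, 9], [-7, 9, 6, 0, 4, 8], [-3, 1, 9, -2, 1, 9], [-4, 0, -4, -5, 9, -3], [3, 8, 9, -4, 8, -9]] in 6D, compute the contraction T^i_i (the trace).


The contraction (trace) of a rank-2 tensor is the sum of its diagonal elements.
Diagonal entries: A[1,1] = 2, A[2,2] = -1, A[3,3] = 6, A[4,4] = -2, A[5,5] = 9, A[6,6] = -9
Tr(A) = 2 + -1 + 6 + -2 + 9 + -9 = 5

5


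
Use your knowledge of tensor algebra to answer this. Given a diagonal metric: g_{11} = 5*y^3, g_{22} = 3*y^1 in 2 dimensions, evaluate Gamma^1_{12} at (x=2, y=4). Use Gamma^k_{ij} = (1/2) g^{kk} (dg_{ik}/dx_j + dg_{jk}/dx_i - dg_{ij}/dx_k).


For a diagonal metric, Gamma^k_{ij} = (1/2) g^{kk} (dg_{ik}/dx_j + dg_{jk}/dx_i - dg_{ij}/dx_k).
The metric is diagonal, so g_{ab} = 0 for a != b.
At the given point: g_{11} = 320, g_{22} = 12
g^{11} = 1/320
dg_{11}/dx_2 = dg_{11}/dx_2 = 240
dg_{21}/dx_1 = 0 (off-diagonal)
dg_{12}/dx_1 = 0 (off-diagonal)
Numerator = 240 + 0 - 0 = 240
Gamma^1_{12} = 240 / (2 * 320) = 3/8

3/8


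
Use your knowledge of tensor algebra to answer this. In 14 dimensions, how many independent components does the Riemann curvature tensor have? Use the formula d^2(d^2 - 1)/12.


The Riemann tensor in d dimensions has d^2(d^2 - 1)/12 independent components.
d = 14, so d^2 = 196
d^2 - 1 = 195
d^2(d^2 - 1) = 196 * 195 = 38220
Divide by 12: 38220 / 12 = 3185

3185


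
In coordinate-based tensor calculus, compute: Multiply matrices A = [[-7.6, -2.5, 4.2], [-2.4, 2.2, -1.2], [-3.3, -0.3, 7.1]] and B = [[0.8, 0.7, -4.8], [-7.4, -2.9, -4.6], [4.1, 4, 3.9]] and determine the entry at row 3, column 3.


(AB)_{ij} = sum_k A_{ik} B_{kj}.
For i=3, j=3:
A_{31} * B_{13} = -3.3 * -4.8 = 15.84
A_{32} * B_{23} = -0.3 * -4.6 = 1.38
A_{33} * B_{33} = 7.1 * 3.9 = 27.69
Sum = 15.84 + 1.38 + 27.69 = 44.91

44.91


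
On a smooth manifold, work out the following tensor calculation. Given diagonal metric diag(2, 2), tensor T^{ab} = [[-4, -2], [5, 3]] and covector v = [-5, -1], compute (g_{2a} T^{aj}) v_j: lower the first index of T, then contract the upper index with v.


Step 1: lower the first index. For a diagonal metric, g_{ia} T^{aj} = g_{ii} T^{ij} (no sum on i).
g_{22} = 2
S_2{}^1 = 2 * T^{21} = 2 * 5 = 10
S_2{}^2 = 2 * T^{22} = 2 * 3 = 6
Step 2: contract S_2{}^j with v_j.
S_2{}^1 * v_1 = 10 * -5 = -50
S_2{}^2 * v_2 = 6 * -1 = -6
Result = -50 + -6 = -56

-56


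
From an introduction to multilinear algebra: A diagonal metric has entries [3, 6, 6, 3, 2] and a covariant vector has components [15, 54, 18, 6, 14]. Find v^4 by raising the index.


To raise an index with a diagonal metric: v^i = v_i / g_{ii}.
For index 4: v_4 = 6, g_{44} = 3
v^4 = 6 / 3 = 2

2


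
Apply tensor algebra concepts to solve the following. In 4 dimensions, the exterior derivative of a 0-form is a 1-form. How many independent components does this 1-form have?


The exterior derivative of a p-form is a (p+1)-form.
Its number of independent components is C(n, p+1).
n = 4, p+1 = 1
C(4, 1) = 4

4


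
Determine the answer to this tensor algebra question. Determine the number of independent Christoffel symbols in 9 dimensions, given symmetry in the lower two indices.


Christoffel symbols Gamma^k_{ij} are symmetric in i,j, so there are d * d(d+1)/2 independent symbols.
d = 9
d(d+1)/2 = 9 * 10 / 2 = 45
Total = 9 * 45 = 405

405


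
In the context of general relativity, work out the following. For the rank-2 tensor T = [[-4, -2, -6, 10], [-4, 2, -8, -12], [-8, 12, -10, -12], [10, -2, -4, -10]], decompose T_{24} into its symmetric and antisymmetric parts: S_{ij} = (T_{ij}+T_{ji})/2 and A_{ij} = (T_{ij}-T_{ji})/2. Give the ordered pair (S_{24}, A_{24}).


T_{24} = -12
T_{42} = -2
S_{24} = (-12 + -2)/2 = -14/2 = -7
A_{24} = (-12 - -2)/2 = -10/2 = -5
Check: S + A = -7 + -5 = -12 = T_{24}.

(-7, -5)


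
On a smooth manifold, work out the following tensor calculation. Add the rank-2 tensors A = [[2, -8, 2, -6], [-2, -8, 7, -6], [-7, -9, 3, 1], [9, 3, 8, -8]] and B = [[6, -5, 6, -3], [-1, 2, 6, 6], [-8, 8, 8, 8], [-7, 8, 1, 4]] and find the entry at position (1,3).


Tensor addition is component-wise: (A + B)_{ij} = A_{ij} + B_{ij}.
A_{13} = 2
B_{13} = 6
(A + B)_{13} = 2 + 6 = 8

8


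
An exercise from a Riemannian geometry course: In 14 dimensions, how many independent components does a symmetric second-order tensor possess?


A symmetric rank-2 tensor in d dimensions has d(d+1)/2 independent components.
d = 14
d(d+1)/2 = 14 * 15 / 2 = 210 / 2 = 105

105


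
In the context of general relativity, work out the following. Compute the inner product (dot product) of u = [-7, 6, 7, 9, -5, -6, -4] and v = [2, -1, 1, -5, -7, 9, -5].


The inner product u . v = sum of u_i * v_i.
Term-by-term: -7 * 2, 6 * -1, 7 * 1, 9 * -5, -5 * -7, -6 * 9, -4 * -5
Products: -14, -6, 7, -45, 35, -54, 20
Sum = -14 + -6 + 7 + -45 + 35 + -54 + 20 = -57

-57


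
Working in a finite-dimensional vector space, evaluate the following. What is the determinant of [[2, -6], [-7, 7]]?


For a 2x2 matrix [[a, b], [c, d]], det = a*d - b*c.
a = 2, b = -6, c = -7, d = 7
a*d = 2 * 7 = 14
b*c = -6 * -7 = 42
det = 14 - 42 = -28

-28


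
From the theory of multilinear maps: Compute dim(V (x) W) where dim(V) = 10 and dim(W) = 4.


The dimension of a tensor product is the product of dimensions.
dim(V) = 10, dim(W) = 4
dim(V (x) W) = 10 * 4 = 40

40


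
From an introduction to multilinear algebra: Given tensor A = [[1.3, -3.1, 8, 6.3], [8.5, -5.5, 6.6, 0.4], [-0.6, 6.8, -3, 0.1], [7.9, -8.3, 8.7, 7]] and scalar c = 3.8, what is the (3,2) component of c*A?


Scalar multiplication: (cA)_{ij} = c * A_{ij}.
c = 3.8
A_{32} = 6.8
(cA)_{32} = 3.8 * 6.8 = 25.84

25.84


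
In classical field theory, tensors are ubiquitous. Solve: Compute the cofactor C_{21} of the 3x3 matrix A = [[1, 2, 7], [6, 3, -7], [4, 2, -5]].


To find cofactor C_{21}, delete row 2 and column 1.
The resulting 2x2 submatrix is: [[2, 7], [2, -5]]
Minor M_{21} = 2*-5 - 7*2
  = -10 - 14 = -24
Sign = (-1)^(2+1) = (-1)^3 = -1
Cofactor C_{21} = -1 * -24 = 24

24


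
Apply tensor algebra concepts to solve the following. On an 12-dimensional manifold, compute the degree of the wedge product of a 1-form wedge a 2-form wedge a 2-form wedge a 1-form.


The degree of a wedge product is the sum of the degrees of the individual forms.
Degrees: 1, 2, 2, 1
Total degree = 1 + 2 + 2 + 1 = 6

6


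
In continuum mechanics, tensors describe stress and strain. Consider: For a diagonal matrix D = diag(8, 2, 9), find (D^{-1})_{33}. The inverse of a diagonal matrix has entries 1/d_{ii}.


For a diagonal matrix, the inverse has entries (D^{-1})_{ii} = 1/d_{ii}.
The diagonal entries are: d_{11} = 8, d_{22} = 2, d_{33} = 9
We need (D^{-1})_{33} = 1/d_{33} = 1/9 = 1/9

1/9


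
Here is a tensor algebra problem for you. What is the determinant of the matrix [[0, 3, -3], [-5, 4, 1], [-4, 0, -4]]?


Expanding along the first row, det(A) = a11*M_11 - a12*M_12 + a13*M_13, where M_1j is the (1,j) minor.
Minor M_11 = 4*-4 - 1*0 = -16
Minor M_12 = -5*-4 - 1*-4 = 24
Minor M_13 = -5*0 - 4*-4 = 16
det = 0*(-16) - 3*(24) + -3*(16)
    = 0 - 72 + -48
    = -120

-120


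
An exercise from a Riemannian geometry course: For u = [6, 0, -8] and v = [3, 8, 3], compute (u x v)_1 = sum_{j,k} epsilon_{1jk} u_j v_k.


(u x v)_1 = sum_{j,k} epsilon_{1jk} u_j v_k. Only permutations of (1,2,3) contribute; the two non-zero terms are:
eps_{123} u_2 v_3 = 1 * 0 * 3 = 0
eps_{132} u_3 v_2 = -1 * -8 * 8 = 64
(u x v)_1 = 64

64


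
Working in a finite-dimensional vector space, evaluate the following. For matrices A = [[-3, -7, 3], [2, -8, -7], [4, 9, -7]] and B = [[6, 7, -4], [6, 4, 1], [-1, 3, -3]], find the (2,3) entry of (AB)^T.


(AB)^T_{ij} = (AB)_{ji} = sum_k A_{jk} B_{ki}.
For i=2, j=3 we need (AB)_{32}:
A_{31} * B_{12} = 4 * 7 = 28
A_{32} * B_{22} = 9 * 4 = 36
A_{33} * B_{32} = -7 * 3 = -21
Sum = 28 + 36 + -21 = 43

43


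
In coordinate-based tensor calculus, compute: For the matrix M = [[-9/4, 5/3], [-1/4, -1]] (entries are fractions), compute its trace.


The trace is the sum of diagonal entries.
Diagonal: M[1,1] = -9/4, M[2,2] = -1
Tr(M) = -9/4 + -1
Computing step by step:
After adding M[1,1]: -9/4
After adding M[2,2]: -13/4
Tr(M) = -13/4

-13/4


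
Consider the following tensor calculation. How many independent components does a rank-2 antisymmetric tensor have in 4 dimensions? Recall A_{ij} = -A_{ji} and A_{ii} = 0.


An antisymmetric rank-2 tensor satisfies A_{ij} = -A_{ji}, so diagonal entries are zero.
The independent components are the upper-triangular entries: C(n, 2) = n(n-1)/2.
n = 4
C(4, 2) = 4 * 3 / 2 = 12 / 2 = 6

6


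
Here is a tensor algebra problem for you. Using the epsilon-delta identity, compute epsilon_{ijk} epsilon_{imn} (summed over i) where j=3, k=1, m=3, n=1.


Using the identity: epsilon_{ijk} epsilon_{imn} = delta_{jm} delta_{kn} - delta_{jn} delta_{km}.
delta_{33} = 1
delta_{11} = 1
delta_{31} = 0
delta_{13} = 0
Result = 1 * 1 - 0 * 0 = 1 - 0 = 1

1


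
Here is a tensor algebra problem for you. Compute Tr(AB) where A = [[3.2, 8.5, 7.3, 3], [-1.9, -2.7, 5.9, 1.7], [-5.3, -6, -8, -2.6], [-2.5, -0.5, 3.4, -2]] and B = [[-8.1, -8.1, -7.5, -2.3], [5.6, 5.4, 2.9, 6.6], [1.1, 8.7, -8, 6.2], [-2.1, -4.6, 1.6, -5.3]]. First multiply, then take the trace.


Tr(AB) = sum_i (AB)_{ii} where (AB)_{ii} = sum_k A_{ik} B_{ki}.
(AB)_{11} = 3.2*-8.1 + 8.5*5.6 + 7.3*1.1 + 3*-2.1 = 23.41
(AB)_{22} = -1.9*-8.1 + -2.7*5.4 + 5.9*8.7 + 1.7*-4.6 = 44.32
(AB)_{33} = -5.3*-7.5 + -6*2.9 + -8*-8 + -2.6*1.6 = 82.19
(AB)_{44} = -2.5*-2.3 + -0.5*6.6 + 3.4*6.2 + -2*-5.3 = 34.13
Tr(AB) = 23.41 + 44.32 + 82.19 + 34.13 = 184.05

184.05


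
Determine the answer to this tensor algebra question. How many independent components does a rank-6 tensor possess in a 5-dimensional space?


The number of components of a rank-r tensor in d dimensions is d^r.
Here d = 5 and r = 6.
5^6 = 15625

15625


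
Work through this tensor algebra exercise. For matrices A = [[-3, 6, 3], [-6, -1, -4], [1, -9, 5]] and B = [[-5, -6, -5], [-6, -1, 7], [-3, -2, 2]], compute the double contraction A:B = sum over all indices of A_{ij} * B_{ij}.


A:B = sum over all i,j of A_{ij} * B_{ij}.
Row 1: -3*-5=15, 6*-6=-36, 3*-5=-15 => row sum = -36
Row 2: -6*-6=36, -1*-1=1, -4*7=-28 => row sum = 9
Row 3: 1*-3=-3, -9*-2=18, 5*2=10 => row sum = 25
Total = -36 + 9 + 25 = -2

-2


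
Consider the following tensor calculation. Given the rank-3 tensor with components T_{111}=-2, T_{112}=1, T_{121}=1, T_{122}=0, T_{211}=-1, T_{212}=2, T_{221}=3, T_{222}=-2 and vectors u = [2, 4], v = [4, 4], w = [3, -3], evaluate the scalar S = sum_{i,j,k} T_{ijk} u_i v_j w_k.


S = sum over i,j,k of T_{ijk} u_i v_j w_k. Expanding all 8 terms:
T_{111}*u_1*v_1*w_1 = -2*2*4*3 = -48  (running total: -48)
T_{112}*u_1*v_1*w_2 = 1*2*4*-3 = -24  (running total: -72)
T_{121}*u_1*v_2*w_1 = 1*2*4*3 = 24  (running total: -48)
T_{122}*u_1*v_2*w_2 = 0*2*4*-3 = 0  (running total: -48)
T_{211}*u_2*v_1*w_1 = -1*4*4*3 = -48  (running total: -96)
T_{212}*u_2*v_1*w_2 = 2*4*4*-3 = -96  (running total: -192)
T_{221}*u_2*v_2*w_1 = 3*4*4*3 = 144  (running total: -48)
T_{222}*u_2*v_2*w_2 = -2*4*4*-3 = 96  (running total: 48)
S = 48

48


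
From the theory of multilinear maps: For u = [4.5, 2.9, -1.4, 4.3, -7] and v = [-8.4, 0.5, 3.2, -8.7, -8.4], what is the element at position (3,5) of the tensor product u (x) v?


The outer product entry T_{ij} = u_i * v_j.
We need i=3, j=5.
u_3 = -1.4, v_5 = -8.4
T_{3,5} = -1.4 * -8.4 = 11.76

11.76


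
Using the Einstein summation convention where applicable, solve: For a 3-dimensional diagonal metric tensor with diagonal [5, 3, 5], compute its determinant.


For a diagonal metric, the determinant is the product of diagonal entries.
Diagonal entries: 5, 3, 5
det(g) = 5 * 3 * 5 = 75

75


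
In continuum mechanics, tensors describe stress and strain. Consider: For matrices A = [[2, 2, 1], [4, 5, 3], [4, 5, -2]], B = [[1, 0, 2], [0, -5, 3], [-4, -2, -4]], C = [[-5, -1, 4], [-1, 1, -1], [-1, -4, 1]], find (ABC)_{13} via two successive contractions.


(ABC)_{13} = sum_m (AB)_{1m} C_{m3}. First compute row 1 of AB.
(AB)_{11} = 2*1 + 2*0 + 1*-4 = -2
(AB)_{12} = 2*0 + 2*-5 + 1*-2 = -12
(AB)_{13} = 2*2 + 2*3 + 1*-4 = 6
Now contract with column 3 of C:
(AB)_{11} * C_{13} = -2 * 4 = -8
(AB)_{12} * C_{23} = -12 * -1 = 12
(AB)_{13} * C_{33} = 6 * 1 = 6
(ABC)_{13} = -8 + 12 + 6 = 10

10


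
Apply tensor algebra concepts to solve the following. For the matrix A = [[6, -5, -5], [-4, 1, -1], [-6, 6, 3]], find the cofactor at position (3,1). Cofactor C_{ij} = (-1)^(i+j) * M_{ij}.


To find cofactor C_{31}, delete row 3 and column 1.
The resulting 2x2 submatrix is: [[-5, -5], [1, -1]]
Minor M_{31} = -5*-1 - -5*1
  = 5 - -5 = 10
Sign = (-1)^(3+1) = (-1)^4 = 1
Cofactor C_{31} = 1 * 10 = 10

10


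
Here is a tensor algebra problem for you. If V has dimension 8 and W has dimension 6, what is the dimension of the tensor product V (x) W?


The dimension of a tensor product is the product of dimensions.
dim(V) = 8, dim(W) = 6
dim(V (x) W) = 8 * 6 = 48

48


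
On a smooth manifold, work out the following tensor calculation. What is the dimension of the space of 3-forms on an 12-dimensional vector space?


The dimension of the space of p-forms on an n-dimensional space is C(n, p).
n = 12, p = 3
C(12, 3) = 12! / (3! * 9!) = 220

220


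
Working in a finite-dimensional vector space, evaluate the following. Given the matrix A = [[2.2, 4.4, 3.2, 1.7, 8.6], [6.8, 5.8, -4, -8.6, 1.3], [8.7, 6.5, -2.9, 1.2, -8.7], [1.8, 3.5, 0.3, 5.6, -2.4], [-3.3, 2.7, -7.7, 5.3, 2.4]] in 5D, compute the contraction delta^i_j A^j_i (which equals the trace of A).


The contraction (trace) of a rank-2 tensor is the sum of its diagonal elements.
Diagonal entries: A[1,1] = 2.2, A[2,2] = 5.8, A[3,3] = -2.9, A[4,4] = 5.6, A[5,5] = 2.4
Tr(A) = 2.2 + 5.8 + -2.9 + 5.6 + 2.4 = 13.1

13.1


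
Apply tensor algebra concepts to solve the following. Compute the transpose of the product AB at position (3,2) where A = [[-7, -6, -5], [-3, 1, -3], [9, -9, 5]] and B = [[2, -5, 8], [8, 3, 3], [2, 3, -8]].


(AB)^T_{ij} = (AB)_{ji} = sum_k A_{jk} B_{ki}.
For i=3, j=2 we need (AB)_{23}:
A_{21} * B_{13} = -3 * 8 = -24
A_{22} * B_{23} = 1 * 3 = 3
A_{23} * B_{33} = -3 * -8 = 24
Sum = -24 + 3 + 24 = 3

3


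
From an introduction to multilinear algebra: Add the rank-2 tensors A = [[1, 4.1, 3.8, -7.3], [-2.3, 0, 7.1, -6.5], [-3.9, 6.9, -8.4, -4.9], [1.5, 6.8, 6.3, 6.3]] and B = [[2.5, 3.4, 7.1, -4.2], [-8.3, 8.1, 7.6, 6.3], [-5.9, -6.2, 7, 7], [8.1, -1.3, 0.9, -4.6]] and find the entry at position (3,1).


Tensor addition is component-wise: (A + B)_{ij} = A_{ij} + B_{ij}.
A_{31} = -3.9
B_{31} = -5.9
(A + B)_{31} = -3.9 + -5.9 = -9.8

-9.8


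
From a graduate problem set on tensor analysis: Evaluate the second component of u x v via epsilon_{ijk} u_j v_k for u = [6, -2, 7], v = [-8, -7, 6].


(u x v)_2 = sum_{j,k} epsilon_{2jk} u_j v_k. Only permutations of (1,2,3) contribute; the two non-zero terms are:
eps_{213} u_1 v_3 = -1 * 6 * 6 = -36
eps_{231} u_3 v_1 = 1 * 7 * -8 = -56
(u x v)_2 = -92

-92


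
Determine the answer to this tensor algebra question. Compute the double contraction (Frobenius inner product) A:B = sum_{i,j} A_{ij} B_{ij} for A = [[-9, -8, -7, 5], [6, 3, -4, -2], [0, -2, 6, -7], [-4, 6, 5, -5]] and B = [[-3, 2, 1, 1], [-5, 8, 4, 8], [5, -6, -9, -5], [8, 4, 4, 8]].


A:B = sum over all i,j of A_{ij} * B_{ij}.
Row 1: -9*-3=27, -8*2=-16, -7*1=-7, 5*1=5 => row sum = 9
Row 2: 6*-5=-30, 3*8=24, -4*4=-16, -2*8=-16 => row sum = -38
Row 3: 0*5=0, -2*-6=12, 6*-9=-54, -7*-5=35 => row sum = -7
Row 4: -4*8=-32, 6*4=24, 5*4=20, -5*8=-40 => row sum = -28
Total = 9 + -38 + -7 + -28 = -64

-64


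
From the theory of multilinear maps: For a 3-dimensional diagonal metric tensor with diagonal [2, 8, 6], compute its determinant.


For a diagonal metric, the determinant is the product of diagonal entries.
Diagonal entries: 2, 8, 6
det(g) = 2 * 8 * 6 = 96

96


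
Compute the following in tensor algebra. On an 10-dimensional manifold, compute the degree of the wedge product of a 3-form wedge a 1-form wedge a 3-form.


The degree of a wedge product is the sum of the degrees of the individual forms.
Degrees: 3, 1, 3
Total degree = 3 + 1 + 3 = 7

7


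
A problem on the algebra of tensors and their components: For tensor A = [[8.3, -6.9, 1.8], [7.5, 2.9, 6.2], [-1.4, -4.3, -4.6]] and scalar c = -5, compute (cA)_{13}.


Scalar multiplication: (cA)_{ij} = c * A_{ij}.
c = -5
A_{13} = 1.8
(cA)_{13} = -5 * 1.8 = -9

-9


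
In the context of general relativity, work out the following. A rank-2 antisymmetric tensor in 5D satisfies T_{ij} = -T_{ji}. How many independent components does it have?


An antisymmetric rank-2 tensor satisfies A_{ij} = -A_{ji}, so diagonal entries are zero.
The independent components are the upper-triangular entries: C(n, 2) = n(n-1)/2.
n = 5
C(5, 2) = 5 * 4 / 2 = 20 / 2 = 10

10


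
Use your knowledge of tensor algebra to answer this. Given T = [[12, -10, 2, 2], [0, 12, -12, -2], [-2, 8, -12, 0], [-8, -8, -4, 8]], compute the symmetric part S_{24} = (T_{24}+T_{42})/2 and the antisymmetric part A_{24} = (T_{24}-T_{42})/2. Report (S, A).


T_{24} = -2
T_{42} = -8
S_{24} = (-2 + -8)/2 = -10/2 = -5
A_{24} = (-2 - -8)/2 = 6/2 = 3
Check: S + A = -5 + 3 = -2 = T_{24}.

(-5, 3)


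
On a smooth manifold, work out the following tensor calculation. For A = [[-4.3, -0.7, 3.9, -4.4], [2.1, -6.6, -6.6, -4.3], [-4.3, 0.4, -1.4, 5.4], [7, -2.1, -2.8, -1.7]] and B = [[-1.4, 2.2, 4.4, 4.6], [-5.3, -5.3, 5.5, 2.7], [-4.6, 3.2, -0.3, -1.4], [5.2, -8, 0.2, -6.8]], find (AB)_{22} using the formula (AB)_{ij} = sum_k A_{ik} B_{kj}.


(AB)_{ij} = sum_k A_{ik} B_{kj}.
For i=2, j=2:
A_{21} * B_{12} = 2.1 * 2.2 = 4.62
A_{22} * B_{22} = -6.6 * -5.3 = 34.98
A_{23} * B_{32} = -6.6 * 3.2 = -21.12
A_{24} * B_{42} = -4.3 * -8 = 34.4
Sum = 4.62 + 34.98 + -21.12 + 34.4 = 52.88

52.88


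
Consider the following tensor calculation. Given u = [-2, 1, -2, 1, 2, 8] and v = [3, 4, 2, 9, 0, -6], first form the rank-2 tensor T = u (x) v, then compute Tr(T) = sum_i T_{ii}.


The outer product gives T_{ij} = u_i v_j.
The trace (contraction) is Tr(T) = sum_i T_{ii} = sum_i u_i v_i.
Diagonal entries:
T_{11} = u_1 * v_1 = -2 * 3 = -6
T_{22} = u_2 * v_2 = 1 * 4 = 4
T_{33} = u_3 * v_3 = -2 * 2 = -4
T_{44} = u_4 * v_4 = 1 * 9 = 9
T_{55} = u_5 * v_5 = 2 * 0 = 0
T_{66} = u_6 * v_6 = 8 * -6 = -48
Tr(T) = -6 + 4 + -4 + 9 + 0 + -48 = -45

-45


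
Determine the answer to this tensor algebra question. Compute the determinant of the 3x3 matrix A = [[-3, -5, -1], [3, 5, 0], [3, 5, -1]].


Expanding along the first row, det(A) = a11*M_11 - a12*M_12 + a13*M_13, where M_1j is the (1,j) minor.
Minor M_11 = 5*-1 - 0*5 = -5
Minor M_12 = 3*-1 - 0*3 = -3
Minor M_13 = 3*5 - 5*3 = 0
det = -3*(-5) - -5*(-3) + -1*(0)
    = 15 - 15 + 0
    = 0

0


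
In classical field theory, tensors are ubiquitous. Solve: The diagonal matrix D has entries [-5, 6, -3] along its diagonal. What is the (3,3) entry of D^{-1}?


For a diagonal matrix, the inverse has entries (D^{-1})_{ii} = 1/d_{ii}.
The diagonal entries are: d_{11} = -5, d_{22} = 6, d_{33} = -3
We need (D^{-1})_{33} = 1/d_{33} = 1/-3 = -1/3

-1/3


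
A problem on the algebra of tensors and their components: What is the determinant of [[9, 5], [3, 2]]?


For a 2x2 matrix [[a, b], [c, d]], det = a*d - b*c.
a = 9, b = 5, c = 3, d = 2
a*d = 9 * 2 = 18
b*c = 5 * 3 = 15
det = 18 - 15 = 3

3


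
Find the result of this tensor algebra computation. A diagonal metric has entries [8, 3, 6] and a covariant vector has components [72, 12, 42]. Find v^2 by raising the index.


To raise an index with a diagonal metric: v^i = v_i / g_{ii}.
For index 2: v_2 = 12, g_{22} = 3
v^2 = 12 / 3 = 4

4


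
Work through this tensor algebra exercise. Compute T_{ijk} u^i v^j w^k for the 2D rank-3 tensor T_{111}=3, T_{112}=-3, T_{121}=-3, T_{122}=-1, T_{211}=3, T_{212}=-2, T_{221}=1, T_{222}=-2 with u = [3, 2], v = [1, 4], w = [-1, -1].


S = sum over i,j,k of T_{ijk} u_i v_j w_k. Expanding all 8 terms:
T_{111}*u_1*v_1*w_1 = 3*3*1*-1 = -9  (running total: -9)
T_{112}*u_1*v_1*w_2 = -3*3*1*-1 = 9  (running total: 0)
T_{121}*u_1*v_2*w_1 = -3*3*4*-1 = 36  (running total: 36)
T_{122}*u_1*v_2*w_2 = -1*3*4*-1 = 12  (running total: 48)
T_{211}*u_2*v_1*w_1 = 3*2*1*-1 = -6  (running total: 42)
T_{212}*u_2*v_1*w_2 = -2*2*1*-1 = 4  (running total: 46)
T_{221}*u_2*v_2*w_1 = 1*2*4*-1 = -8  (running total: 38)
T_{222}*u_2*v_2*w_2 = -2*2*4*-1 = 16  (running total: 54)
S = 54

54


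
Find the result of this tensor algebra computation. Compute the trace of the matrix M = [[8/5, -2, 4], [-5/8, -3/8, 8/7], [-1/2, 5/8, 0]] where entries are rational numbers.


The trace is the sum of diagonal entries.
Diagonal: M[1,1] = 8/5, M[2,2] = -3/8, M[3,3] = 0
Tr(M) = 8/5 + -3/8 + 0
Computing step by step:
After adding M[1,1]: 8/5
After adding M[2,2]: 49/40
After adding M[3,3]: 49/40
Tr(M) = 49/40

49/40


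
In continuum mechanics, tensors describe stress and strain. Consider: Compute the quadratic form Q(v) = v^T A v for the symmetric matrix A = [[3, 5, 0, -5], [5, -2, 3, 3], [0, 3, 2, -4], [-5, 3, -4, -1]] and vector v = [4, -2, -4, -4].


First compute Av:
(Av)_1 = 3*4 + 5*-2 + 0*-4 + -5*-4 = 22
(Av)_2 = 5*4 + -2*-2 + 3*-4 + 3*-4 = 0
(Av)_3 = 0*4 + 3*-2 + 2*-4 + -4*-4 = 2
(Av)_4 = -5*4 + 3*-2 + -4*-4 + -1*-4 = -6
Av = [22, 0, 2, -6]
Then v^T (Av) = 4*22 + -2*0 + -4*2 + -4*-6
= 88 + 0 + -8 + 24 = 104

104


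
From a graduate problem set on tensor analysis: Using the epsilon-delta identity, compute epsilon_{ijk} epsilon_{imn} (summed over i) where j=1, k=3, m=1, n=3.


Using the identity: epsilon_{ijk} epsilon_{imn} = delta_{jm} delta_{kn} - delta_{jn} delta_{km}.
delta_{11} = 1
delta_{33} = 1
delta_{13} = 0
delta_{31} = 0
Result = 1 * 1 - 0 * 0 = 1 - 0 = 1

1


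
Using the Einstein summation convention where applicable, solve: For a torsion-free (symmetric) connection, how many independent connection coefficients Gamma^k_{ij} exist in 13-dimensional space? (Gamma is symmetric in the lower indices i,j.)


Christoffel symbols Gamma^k_{ij} are symmetric in i,j, so there are d * d(d+1)/2 independent symbols.
d = 13
d(d+1)/2 = 13 * 14 / 2 = 91
Total = 13 * 91 = 1183

1183


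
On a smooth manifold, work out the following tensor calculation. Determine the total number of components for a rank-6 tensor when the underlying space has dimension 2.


The number of components of a rank-r tensor in d dimensions is d^r.
Here d = 2 and r = 6.
2^6 = 64

64


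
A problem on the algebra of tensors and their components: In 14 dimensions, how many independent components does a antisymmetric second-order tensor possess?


A antisymmetric rank-2 tensor in d dimensions has d(d-1)/2 independent components.
d = 14
d(d-1)/2 = 14 * 13 / 2 = 182 / 2 = 91

91


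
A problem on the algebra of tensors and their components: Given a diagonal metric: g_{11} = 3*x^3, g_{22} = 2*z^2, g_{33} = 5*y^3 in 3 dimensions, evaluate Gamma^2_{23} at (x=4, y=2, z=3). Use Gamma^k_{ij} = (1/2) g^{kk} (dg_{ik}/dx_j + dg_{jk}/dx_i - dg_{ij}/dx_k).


For a diagonal metric, Gamma^k_{ij} = (1/2) g^{kk} (dg_{ik}/dx_j + dg_{jk}/dx_i - dg_{ij}/dx_k).
The metric is diagonal, so g_{ab} = 0 for a != b.
At the given point: g_{11} = 192, g_{22} = 18, g_{33} = 40
g^{22} = 1/18
dg_{22}/dx_3 = dg_{22}/dx_3 = 12
dg_{32}/dx_2 = 0 (off-diagonal)
dg_{23}/dx_2 = 0 (off-diagonal)
Numerator = 12 + 0 - 0 = 12
Gamma^2_{23} = 12 / (2 * 18) = 1/3

1/3


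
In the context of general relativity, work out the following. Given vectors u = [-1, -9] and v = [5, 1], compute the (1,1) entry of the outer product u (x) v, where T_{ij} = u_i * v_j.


The outer product entry T_{ij} = u_i * v_j.
We need i=1, j=1.
u_1 = -1, v_1 = 5
T_{1,1} = -1 * 5 = -5

-5


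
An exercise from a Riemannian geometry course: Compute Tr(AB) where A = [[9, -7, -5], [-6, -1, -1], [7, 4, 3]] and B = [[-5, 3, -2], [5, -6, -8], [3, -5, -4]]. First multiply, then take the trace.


Tr(AB) = sum_i (AB)_{ii} where (AB)_{ii} = sum_k A_{ik} B_{ki}.
(AB)_{11} = 9*-5 + -7*5 + -5*3 = -95
(AB)_{22} = -6*3 + -1*-6 + -1*-5 = -7
(AB)_{33} = 7*-2 + 4*-8 + 3*-4 = -58
Tr(AB) = -95 + -7 + -58 = -160

-160


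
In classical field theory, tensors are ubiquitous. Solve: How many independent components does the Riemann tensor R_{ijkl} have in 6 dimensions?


The Riemann tensor in d dimensions has d^2(d^2 - 1)/12 independent components.
d = 6, so d^2 = 36
d^2 - 1 = 35
d^2(d^2 - 1) = 36 * 35 = 1260
Divide by 12: 1260 / 12 = 105

105


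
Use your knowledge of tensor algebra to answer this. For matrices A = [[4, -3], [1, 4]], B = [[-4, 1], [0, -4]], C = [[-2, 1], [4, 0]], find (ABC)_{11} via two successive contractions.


(ABC)_{11} = sum_m (AB)_{1m} C_{m1}. First compute row 1 of AB.
(AB)_{11} = 4*-4 + -3*0 = -16
(AB)_{12} = 4*1 + -3*-4 = 16
Now contract with column 1 of C:
(AB)_{11} * C_{11} = -16 * -2 = 32
(AB)_{12} * C_{21} = 16 * 4 = 64
(ABC)_{11} = 32 + 64 = 96

96


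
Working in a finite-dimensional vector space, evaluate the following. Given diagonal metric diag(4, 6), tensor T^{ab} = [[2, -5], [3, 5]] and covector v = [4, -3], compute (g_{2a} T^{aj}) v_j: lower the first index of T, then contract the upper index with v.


Step 1: lower the first index. For a diagonal metric, g_{ia} T^{aj} = g_{ii} T^{ij} (no sum on i).
g_{22} = 6
S_2{}^1 = 6 * T^{21} = 6 * 3 = 18
S_2{}^2 = 6 * T^{22} = 6 * 5 = 30
Step 2: contract S_2{}^j with v_j.
S_2{}^1 * v_1 = 18 * 4 = 72
S_2{}^2 * v_2 = 30 * -3 = -90
Result = 72 + -90 = -18

-18


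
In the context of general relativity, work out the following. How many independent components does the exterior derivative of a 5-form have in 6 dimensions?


The exterior derivative of a p-form is a (p+1)-form.
Its number of independent components is C(n, p+1).
n = 6, p+1 = 6
C(6, 6) = 1

1


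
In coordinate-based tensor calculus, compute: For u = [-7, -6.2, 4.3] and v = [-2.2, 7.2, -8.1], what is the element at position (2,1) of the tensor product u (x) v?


The outer product entry T_{ij} = u_i * v_j.
We need i=2, j=1.
u_2 = -6.2, v_1 = -2.2
T_{2,1} = -6.2 * -2.2 = 13.64

13.64
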